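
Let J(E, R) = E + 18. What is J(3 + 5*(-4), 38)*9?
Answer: 9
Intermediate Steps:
J(E, R) = 18 + E
J(3 + 5*(-4), 38)*9 = (18 + (3 + 5*(-4)))*9 = (18 + (3 - 20))*9 = (18 - 17)*9 = 1*9 = 9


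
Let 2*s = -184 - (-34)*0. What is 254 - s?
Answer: 346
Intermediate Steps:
s = -92 (s = (-184 - (-34)*0)/2 = (-184 - 1*0)/2 = (-184 + 0)/2 = (½)*(-184) = -92)
254 - s = 254 - 1*(-92) = 254 + 92 = 346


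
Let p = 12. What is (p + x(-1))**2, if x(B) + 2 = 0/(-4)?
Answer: 100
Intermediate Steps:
x(B) = -2 (x(B) = -2 + 0/(-4) = -2 + 0*(-1/4) = -2 + 0 = -2)
(p + x(-1))**2 = (12 - 2)**2 = 10**2 = 100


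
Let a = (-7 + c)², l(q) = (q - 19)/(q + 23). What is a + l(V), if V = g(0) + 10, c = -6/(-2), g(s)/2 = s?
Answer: 173/11 ≈ 15.727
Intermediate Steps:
g(s) = 2*s
c = 3 (c = -6*(-½) = 3)
V = 10 (V = 2*0 + 10 = 0 + 10 = 10)
l(q) = (-19 + q)/(23 + q)
a = 16 (a = (-7 + 3)² = (-4)² = 16)
a + l(V) = 16 + (-19 + 10)/(23 + 10) = 16 - 9/33 = 16 + (1/33)*(-9) = 16 - 3/11 = 173/11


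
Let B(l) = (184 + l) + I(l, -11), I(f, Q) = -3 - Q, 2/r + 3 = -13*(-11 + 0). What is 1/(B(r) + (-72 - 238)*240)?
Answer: -70/5194559 ≈ -1.3476e-5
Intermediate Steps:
r = 1/70 (r = 2/(-3 - 13*(-11 + 0)) = 2/(-3 - 13*(-11)) = 2/(-3 + 143) = 2/140 = 2*(1/140) = 1/70 ≈ 0.014286)
B(l) = 192 + l (B(l) = (184 + l) + (-3 - 1*(-11)) = (184 + l) + (-3 + 11) = (184 + l) + 8 = 192 + l)
1/(B(r) + (-72 - 238)*240) = 1/((192 + 1/70) + (-72 - 238)*240) = 1/(13441/70 - 310*240) = 1/(13441/70 - 74400) = 1/(-5194559/70) = -70/5194559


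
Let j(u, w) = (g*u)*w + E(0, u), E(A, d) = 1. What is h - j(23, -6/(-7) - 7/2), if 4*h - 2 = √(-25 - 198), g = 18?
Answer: 15311/14 + I*√223/4 ≈ 1093.6 + 3.7333*I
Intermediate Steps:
h = ½ + I*√223/4 (h = ½ + √(-25 - 198)/4 = ½ + √(-223)/4 = ½ + (I*√223)/4 = ½ + I*√223/4 ≈ 0.5 + 3.7333*I)
j(u, w) = 1 + 18*u*w (j(u, w) = (18*u)*w + 1 = 18*u*w + 1 = 1 + 18*u*w)
h - j(23, -6/(-7) - 7/2) = (½ + I*√223/4) - (1 + 18*23*(-6/(-7) - 7/2)) = (½ + I*√223/4) - (1 + 18*23*(-6*(-⅐) - 7*½)) = (½ + I*√223/4) - (1 + 18*23*(6/7 - 7/2)) = (½ + I*√223/4) - (1 + 18*23*(-37/14)) = (½ + I*√223/4) - (1 - 7659/7) = (½ + I*√223/4) - 1*(-7652/7) = (½ + I*√223/4) + 7652/7 = 15311/14 + I*√223/4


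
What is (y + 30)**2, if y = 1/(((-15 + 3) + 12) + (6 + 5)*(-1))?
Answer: 108241/121 ≈ 894.55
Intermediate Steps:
y = -1/11 (y = 1/((-12 + 12) + 11*(-1)) = 1/(0 - 11) = 1/(-11) = -1/11 ≈ -0.090909)
(y + 30)**2 = (-1/11 + 30)**2 = (329/11)**2 = 108241/121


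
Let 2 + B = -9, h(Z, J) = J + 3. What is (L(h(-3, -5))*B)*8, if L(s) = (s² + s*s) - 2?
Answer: -528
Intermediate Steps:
h(Z, J) = 3 + J
L(s) = -2 + 2*s² (L(s) = (s² + s²) - 2 = 2*s² - 2 = -2 + 2*s²)
B = -11 (B = -2 - 9 = -11)
(L(h(-3, -5))*B)*8 = ((-2 + 2*(3 - 5)²)*(-11))*8 = ((-2 + 2*(-2)²)*(-11))*8 = ((-2 + 2*4)*(-11))*8 = ((-2 + 8)*(-11))*8 = (6*(-11))*8 = -66*8 = -528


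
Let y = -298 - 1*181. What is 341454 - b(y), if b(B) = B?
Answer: 341933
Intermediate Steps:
y = -479 (y = -298 - 181 = -479)
341454 - b(y) = 341454 - 1*(-479) = 341454 + 479 = 341933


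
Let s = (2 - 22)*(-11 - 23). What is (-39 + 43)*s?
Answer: 2720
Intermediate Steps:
s = 680 (s = -20*(-34) = 680)
(-39 + 43)*s = (-39 + 43)*680 = 4*680 = 2720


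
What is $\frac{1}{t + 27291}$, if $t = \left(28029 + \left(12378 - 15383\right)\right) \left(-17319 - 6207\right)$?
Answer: $- \frac{1}{588687333} \approx -1.6987 \cdot 10^{-9}$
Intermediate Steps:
$t = -588714624$ ($t = \left(28029 + \left(12378 - 15383\right)\right) \left(-23526\right) = \left(28029 - 3005\right) \left(-23526\right) = 25024 \left(-23526\right) = -588714624$)
$\frac{1}{t + 27291} = \frac{1}{-588714624 + 27291} = \frac{1}{-588687333} = - \frac{1}{588687333}$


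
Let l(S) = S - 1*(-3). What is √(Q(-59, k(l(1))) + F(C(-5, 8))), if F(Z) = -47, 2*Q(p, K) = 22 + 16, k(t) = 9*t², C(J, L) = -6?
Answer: 2*I*√7 ≈ 5.2915*I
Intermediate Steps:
l(S) = 3 + S (l(S) = S + 3 = 3 + S)
Q(p, K) = 19 (Q(p, K) = (22 + 16)/2 = (½)*38 = 19)
√(Q(-59, k(l(1))) + F(C(-5, 8))) = √(19 - 47) = √(-28) = 2*I*√7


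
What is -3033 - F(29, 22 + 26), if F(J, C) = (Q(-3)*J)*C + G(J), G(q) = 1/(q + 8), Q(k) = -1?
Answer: -60718/37 ≈ -1641.0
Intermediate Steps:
G(q) = 1/(8 + q)
F(J, C) = 1/(8 + J) - C*J (F(J, C) = (-J)*C + 1/(8 + J) = -C*J + 1/(8 + J) = 1/(8 + J) - C*J)
-3033 - F(29, 22 + 26) = -3033 - (1 - 1*(22 + 26)*29*(8 + 29))/(8 + 29) = -3033 - (1 - 1*48*29*37)/37 = -3033 - (1 - 51504)/37 = -3033 - (-51503)/37 = -3033 - 1*(-51503/37) = -3033 + 51503/37 = -60718/37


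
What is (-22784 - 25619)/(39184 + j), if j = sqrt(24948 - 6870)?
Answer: -948311576/767683889 + 48403*sqrt(18078)/1535367778 ≈ -1.2311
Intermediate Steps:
j = sqrt(18078) ≈ 134.45
(-22784 - 25619)/(39184 + j) = (-22784 - 25619)/(39184 + sqrt(18078)) = -48403/(39184 + sqrt(18078))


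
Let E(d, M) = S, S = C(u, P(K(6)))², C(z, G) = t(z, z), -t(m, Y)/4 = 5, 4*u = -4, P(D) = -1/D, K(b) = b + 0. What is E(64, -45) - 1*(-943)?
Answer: 1343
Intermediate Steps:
K(b) = b
u = -1 (u = (¼)*(-4) = -1)
t(m, Y) = -20 (t(m, Y) = -4*5 = -20)
C(z, G) = -20
S = 400 (S = (-20)² = 400)
E(d, M) = 400
E(64, -45) - 1*(-943) = 400 - 1*(-943) = 400 + 943 = 1343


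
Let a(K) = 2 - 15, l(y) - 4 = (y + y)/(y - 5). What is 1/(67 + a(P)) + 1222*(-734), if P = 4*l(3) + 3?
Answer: -48435191/54 ≈ -8.9695e+5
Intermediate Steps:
l(y) = 4 + 2*y/(-5 + y) (l(y) = 4 + (y + y)/(y - 5) = 4 + (2*y)/(-5 + y) = 4 + 2*y/(-5 + y))
P = 7 (P = 4*(2*(-10 + 3*3)/(-5 + 3)) + 3 = 4*(2*(-10 + 9)/(-2)) + 3 = 4*(2*(-½)*(-1)) + 3 = 4*1 + 3 = 4 + 3 = 7)
a(K) = -13
1/(67 + a(P)) + 1222*(-734) = 1/(67 - 13) + 1222*(-734) = 1/54 - 896948 = -48435191/54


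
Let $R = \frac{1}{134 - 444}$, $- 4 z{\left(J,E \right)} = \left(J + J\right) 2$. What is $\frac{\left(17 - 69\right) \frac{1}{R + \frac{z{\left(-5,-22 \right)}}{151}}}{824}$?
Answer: $- \frac{304265}{144097} \approx -2.1115$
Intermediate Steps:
$z{\left(J,E \right)} = - J$ ($z{\left(J,E \right)} = - \frac{\left(J + J\right) 2}{4} = - \frac{2 J 2}{4} = - \frac{4 J}{4} = - J$)
$R = - \frac{1}{310}$ ($R = \frac{1}{-310} = - \frac{1}{310} \approx -0.0032258$)
$\frac{\left(17 - 69\right) \frac{1}{R + \frac{z{\left(-5,-22 \right)}}{151}}}{824} = \frac{\left(17 - 69\right) \frac{1}{- \frac{1}{310} + \frac{\left(-1\right) \left(-5\right)}{151}}}{824} = - \frac{52}{- \frac{1}{310} + 5 \cdot \frac{1}{151}} \cdot \frac{1}{824} = - \frac{52}{- \frac{1}{310} + \frac{5}{151}} \cdot \frac{1}{824} = - \frac{52}{\frac{1399}{46810}} \cdot \frac{1}{824} = \left(-52\right) \frac{46810}{1399} \cdot \frac{1}{824} = \left(- \frac{2434120}{1399}\right) \frac{1}{824} = - \frac{304265}{144097}$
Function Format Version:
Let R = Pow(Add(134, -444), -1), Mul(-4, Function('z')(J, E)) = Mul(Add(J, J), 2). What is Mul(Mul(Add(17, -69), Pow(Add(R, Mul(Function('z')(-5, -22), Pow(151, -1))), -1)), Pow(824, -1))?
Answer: Rational(-304265, 144097) ≈ -2.1115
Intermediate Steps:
Function('z')(J, E) = Mul(-1, J) (Function('z')(J, E) = Mul(Rational(-1, 4), Mul(Add(J, J), 2)) = Mul(Rational(-1, 4), Mul(Mul(2, J), 2)) = Mul(Rational(-1, 4), Mul(4, J)) = Mul(-1, J))
R = Rational(-1, 310) (R = Pow(-310, -1) = Rational(-1, 310) ≈ -0.0032258)
Mul(Mul(Add(17, -69), Pow(Add(R, Mul(Function('z')(-5, -22), Pow(151, -1))), -1)), Pow(824, -1)) = Mul(Mul(Add(17, -69), Pow(Add(Rational(-1, 310), Mul(Mul(-1, -5), Pow(151, -1))), -1)), Pow(824, -1)) = Mul(Mul(-52, Pow(Add(Rational(-1, 310), Mul(5, Rational(1, 151))), -1)), Rational(1, 824)) = Mul(Mul(-52, Pow(Add(Rational(-1, 310), Rational(5, 151)), -1)), Rational(1, 824)) = Mul(Mul(-52, Pow(Rational(1399, 46810), -1)), Rational(1, 824)) = Mul(Mul(-52, Rational(46810, 1399)), Rational(1, 824)) = Mul(Rational(-2434120, 1399), Rational(1, 824)) = Rational(-304265, 144097)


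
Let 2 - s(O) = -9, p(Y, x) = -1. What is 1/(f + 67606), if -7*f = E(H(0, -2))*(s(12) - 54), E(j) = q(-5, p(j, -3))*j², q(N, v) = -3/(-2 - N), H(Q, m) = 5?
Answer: 7/472167 ≈ 1.4825e-5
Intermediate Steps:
E(j) = -j² (E(j) = (3/(2 - 5))*j² = (3/(-3))*j² = (3*(-⅓))*j² = -j²)
s(O) = 11 (s(O) = 2 - 1*(-9) = 2 + 9 = 11)
f = -1075/7 (f = -(-1*5²)*(11 - 54)/7 = -(-1*25)*(-43)/7 = -(-25)*(-43)/7 = -⅐*1075 = -1075/7 ≈ -153.57)
1/(f + 67606) = 1/(-1075/7 + 67606) = 1/(472167/7) = 7/472167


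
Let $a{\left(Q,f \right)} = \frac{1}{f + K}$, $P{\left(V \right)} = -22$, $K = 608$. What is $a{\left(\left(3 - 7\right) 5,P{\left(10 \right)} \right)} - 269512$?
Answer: $- \frac{157934031}{586} \approx -2.6951 \cdot 10^{5}$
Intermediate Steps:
$a{\left(Q,f \right)} = \frac{1}{608 + f}$ ($a{\left(Q,f \right)} = \frac{1}{f + 608} = \frac{1}{608 + f}$)
$a{\left(\left(3 - 7\right) 5,P{\left(10 \right)} \right)} - 269512 = \frac{1}{608 - 22} - 269512 = \frac{1}{586} - 269512 = - \frac{157934031}{586}$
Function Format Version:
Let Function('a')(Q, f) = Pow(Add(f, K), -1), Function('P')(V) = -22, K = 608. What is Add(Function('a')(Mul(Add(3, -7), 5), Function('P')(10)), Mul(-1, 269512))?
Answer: Rational(-157934031, 586) ≈ -2.6951e+5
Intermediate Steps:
Function('a')(Q, f) = Pow(Add(608, f), -1) (Function('a')(Q, f) = Pow(Add(f, 608), -1) = Pow(Add(608, f), -1))
Add(Function('a')(Mul(Add(3, -7), 5), Function('P')(10)), Mul(-1, 269512)) = Add(Pow(Add(608, -22), -1), Mul(-1, 269512)) = Add(Pow(586, -1), -269512) = Add(Rational(1, 586), -269512) = Rational(-157934031, 586)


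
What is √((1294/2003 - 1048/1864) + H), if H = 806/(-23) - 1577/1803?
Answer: I*√13422091165021172838390/19353540831 ≈ 5.9862*I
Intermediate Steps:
H = -1489489/41469 (H = 806*(-1/23) - 1577*1/1803 = -806/23 - 1577/1803 = -1489489/41469 ≈ -35.918)
√((1294/2003 - 1048/1864) + H) = √((1294/2003 - 1048/1864) - 1489489/41469) = √((1294*(1/2003) - 1048*1/1864) - 1489489/41469) = √((1294/2003 - 131/233) - 1489489/41469) = √(39109/466699 - 1489489/41469) = √(-693521215690/19353540831) = I*√13422091165021172838390/19353540831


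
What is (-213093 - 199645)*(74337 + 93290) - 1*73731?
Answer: -69186106457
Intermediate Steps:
(-213093 - 199645)*(74337 + 93290) - 1*73731 = -412738*167627 - 73731 = -69186032726 - 73731 = -69186106457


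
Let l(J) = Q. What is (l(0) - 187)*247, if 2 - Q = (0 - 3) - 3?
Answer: -44213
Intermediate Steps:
Q = 8 (Q = 2 - ((0 - 3) - 3) = 2 - (-3 - 3) = 2 - 1*(-6) = 2 + 6 = 8)
l(J) = 8
(l(0) - 187)*247 = (8 - 187)*247 = -179*247 = -44213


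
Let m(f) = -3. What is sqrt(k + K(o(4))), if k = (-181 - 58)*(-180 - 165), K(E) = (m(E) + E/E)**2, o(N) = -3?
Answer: sqrt(82459) ≈ 287.16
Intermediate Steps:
K(E) = 4 (K(E) = (-3 + E/E)**2 = (-3 + 1)**2 = (-2)**2 = 4)
k = 82455 (k = -239*(-345) = 82455)
sqrt(k + K(o(4))) = sqrt(82455 + 4) = sqrt(82459)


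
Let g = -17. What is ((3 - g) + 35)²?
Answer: 3025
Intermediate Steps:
((3 - g) + 35)² = ((3 - 1*(-17)) + 35)² = ((3 + 17) + 35)² = (20 + 35)² = 55² = 3025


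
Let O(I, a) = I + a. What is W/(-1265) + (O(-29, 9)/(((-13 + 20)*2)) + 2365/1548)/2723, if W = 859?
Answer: -589410739/868037940 ≈ -0.67902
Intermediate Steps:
W/(-1265) + (O(-29, 9)/(((-13 + 20)*2)) + 2365/1548)/2723 = 859/(-1265) + ((-29 + 9)/(((-13 + 20)*2)) + 2365/1548)/2723 = 859*(-1/1265) + (-20/(7*2) + 2365*(1/1548))*(1/2723) = -859/1265 + (-20/14 + 55/36)*(1/2723) = -859/1265 + (-20*1/14 + 55/36)*(1/2723) = -859/1265 + (-10/7 + 55/36)*(1/2723) = -859/1265 + (25/252)*(1/2723) = -859/1265 + 25/686196 = -589410739/868037940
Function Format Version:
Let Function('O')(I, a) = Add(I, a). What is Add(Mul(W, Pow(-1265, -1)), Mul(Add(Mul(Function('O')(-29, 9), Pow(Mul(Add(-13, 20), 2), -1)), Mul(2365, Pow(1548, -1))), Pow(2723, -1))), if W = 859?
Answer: Rational(-589410739, 868037940) ≈ -0.67902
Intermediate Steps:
Add(Mul(W, Pow(-1265, -1)), Mul(Add(Mul(Function('O')(-29, 9), Pow(Mul(Add(-13, 20), 2), -1)), Mul(2365, Pow(1548, -1))), Pow(2723, -1))) = Add(Mul(859, Pow(-1265, -1)), Mul(Add(Mul(Add(-29, 9), Pow(Mul(Add(-13, 20), 2), -1)), Mul(2365, Pow(1548, -1))), Pow(2723, -1))) = Add(Mul(859, Rational(-1, 1265)), Mul(Add(Mul(-20, Pow(Mul(7, 2), -1)), Mul(2365, Rational(1, 1548))), Rational(1, 2723))) = Add(Rational(-859, 1265), Mul(Add(Mul(-20, Pow(14, -1)), Rational(55, 36)), Rational(1, 2723))) = Add(Rational(-859, 1265), Mul(Add(Mul(-20, Rational(1, 14)), Rational(55, 36)), Rational(1, 2723))) = Add(Rational(-859, 1265), Mul(Add(Rational(-10, 7), Rational(55, 36)), Rational(1, 2723))) = Add(Rational(-859, 1265), Mul(Rational(25, 252), Rational(1, 2723))) = Add(Rational(-859, 1265), Rational(25, 686196)) = Rational(-589410739, 868037940)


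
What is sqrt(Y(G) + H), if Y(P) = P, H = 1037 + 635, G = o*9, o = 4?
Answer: 2*sqrt(427) ≈ 41.328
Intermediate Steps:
G = 36 (G = 4*9 = 36)
H = 1672
sqrt(Y(G) + H) = sqrt(36 + 1672) = sqrt(1708) = 2*sqrt(427)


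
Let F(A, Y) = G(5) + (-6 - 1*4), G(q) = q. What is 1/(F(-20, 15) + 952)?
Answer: 1/947 ≈ 0.0010560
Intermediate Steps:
F(A, Y) = -5 (F(A, Y) = 5 + (-6 - 1*4) = 5 + (-6 - 4) = 5 - 10 = -5)
1/(F(-20, 15) + 952) = 1/(-5 + 952) = 1/947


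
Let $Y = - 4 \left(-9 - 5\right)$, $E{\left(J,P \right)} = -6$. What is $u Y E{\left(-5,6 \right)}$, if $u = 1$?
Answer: $-336$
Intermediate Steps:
$Y = 56$ ($Y = \left(-4\right) \left(-14\right) = 56$)
$u Y E{\left(-5,6 \right)} = 1 \cdot 56 \left(-6\right) = 56 \left(-6\right) = -336$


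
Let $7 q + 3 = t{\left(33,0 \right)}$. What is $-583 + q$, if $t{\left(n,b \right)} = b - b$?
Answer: $- \frac{4084}{7} \approx -583.43$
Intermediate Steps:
$t{\left(n,b \right)} = 0$
$q = - \frac{3}{7}$ ($q = - \frac{3}{7} + \frac{1}{7} \cdot 0 = - \frac{3}{7} + 0 = - \frac{3}{7} \approx -0.42857$)
$-583 + q = -583 - \frac{3}{7} = - \frac{4084}{7}$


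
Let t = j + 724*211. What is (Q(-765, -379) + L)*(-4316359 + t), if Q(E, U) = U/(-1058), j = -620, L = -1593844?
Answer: 7022059841585195/1058 ≈ 6.6371e+12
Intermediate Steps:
Q(E, U) = -U/1058 (Q(E, U) = U*(-1/1058) = -U/1058)
t = 152144 (t = -620 + 724*211 = -620 + 152764 = 152144)
(Q(-765, -379) + L)*(-4316359 + t) = (-1/1058*(-379) - 1593844)*(-4316359 + 152144) = (379/1058 - 1593844)*(-4164215) = -1686286573/1058*(-4164215) = 7022059841585195/1058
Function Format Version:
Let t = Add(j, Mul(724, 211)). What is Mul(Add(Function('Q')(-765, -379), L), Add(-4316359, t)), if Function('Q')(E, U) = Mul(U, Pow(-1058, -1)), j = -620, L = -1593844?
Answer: Rational(7022059841585195, 1058) ≈ 6.6371e+12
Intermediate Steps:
Function('Q')(E, U) = Mul(Rational(-1, 1058), U) (Function('Q')(E, U) = Mul(U, Rational(-1, 1058)) = Mul(Rational(-1, 1058), U))
t = 152144 (t = Add(-620, Mul(724, 211)) = Add(-620, 152764) = 152144)
Mul(Add(Function('Q')(-765, -379), L), Add(-4316359, t)) = Mul(Add(Mul(Rational(-1, 1058), -379), -1593844), Add(-4316359, 152144)) = Mul(Add(Rational(379, 1058), -1593844), -4164215) = Mul(Rational(-1686286573, 1058), -4164215) = Rational(7022059841585195, 1058)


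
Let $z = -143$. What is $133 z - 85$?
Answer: $-19104$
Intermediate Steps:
$133 z - 85 = 133 \left(-143\right) - 85 = -19019 - 85 = -19104$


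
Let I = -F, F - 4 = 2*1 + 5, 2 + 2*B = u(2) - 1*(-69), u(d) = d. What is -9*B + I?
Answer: -643/2 ≈ -321.50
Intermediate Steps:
B = 69/2 (B = -1 + (2 - 1*(-69))/2 = -1 + (2 + 69)/2 = -1 + (1/2)*71 = -1 + 71/2 = 69/2 ≈ 34.500)
F = 11 (F = 4 + (2*1 + 5) = 4 + (2 + 5) = 4 + 7 = 11)
I = -11 (I = -1*11 = -11)
-9*B + I = -9*69/2 - 11 = -621/2 - 11 = -643/2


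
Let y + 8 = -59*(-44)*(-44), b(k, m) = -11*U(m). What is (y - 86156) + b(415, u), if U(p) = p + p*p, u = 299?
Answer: -1187088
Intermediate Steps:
U(p) = p + p**2
b(k, m) = -11*m*(1 + m)
y = -114232 (y = -8 - 59*(-44)*(-44) = -8 + 2596*(-44) = -8 - 114224 = -114232)
(y - 86156) + b(415, u) = (-114232 - 86156) - 11*299*(1 + 299) = -200388 - 11*299*300 = -200388 - 986700 = -1187088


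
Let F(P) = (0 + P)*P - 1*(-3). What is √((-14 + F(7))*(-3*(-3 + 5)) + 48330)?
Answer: √48102 ≈ 219.32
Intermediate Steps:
F(P) = 3 + P² (F(P) = P*P + 3 = P² + 3 = 3 + P²)
√((-14 + F(7))*(-3*(-3 + 5)) + 48330) = √((-14 + (3 + 7²))*(-3*(-3 + 5)) + 48330) = √((-14 + (3 + 49))*(-3*2) + 48330) = √((-14 + 52)*(-6) + 48330) = √(38*(-6) + 48330) = √(-228 + 48330) = √48102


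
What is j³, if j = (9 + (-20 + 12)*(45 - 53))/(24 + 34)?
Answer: 389017/195112 ≈ 1.9938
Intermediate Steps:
j = 73/58 (j = (9 - 8*(-8))/58 = (9 + 64)*(1/58) = 73*(1/58) = 73/58 ≈ 1.2586)
j³ = (73/58)³ = 389017/195112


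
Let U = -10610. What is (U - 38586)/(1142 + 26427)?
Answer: -49196/27569 ≈ -1.7845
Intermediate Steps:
(U - 38586)/(1142 + 26427) = (-10610 - 38586)/(1142 + 26427) = -49196/27569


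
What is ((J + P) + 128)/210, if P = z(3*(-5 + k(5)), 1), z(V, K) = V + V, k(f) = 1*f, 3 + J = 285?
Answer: 41/21 ≈ 1.9524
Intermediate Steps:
J = 282 (J = -3 + 285 = 282)
k(f) = f
z(V, K) = 2*V
P = 0 (P = 2*(3*(-5 + 5)) = 2*(3*0) = 2*0 = 0)
((J + P) + 128)/210 = ((282 + 0) + 128)/210 = (282 + 128)*(1/210) = 410*(1/210) = 41/21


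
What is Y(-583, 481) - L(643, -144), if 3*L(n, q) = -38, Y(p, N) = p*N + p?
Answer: -842980/3 ≈ -2.8099e+5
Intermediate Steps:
Y(p, N) = p + N*p (Y(p, N) = N*p + p = p + N*p)
L(n, q) = -38/3 (L(n, q) = (⅓)*(-38) = -38/3)
Y(-583, 481) - L(643, -144) = -583*(1 + 481) - 1*(-38/3) = -583*482 + 38/3 = -281006 + 38/3 = -842980/3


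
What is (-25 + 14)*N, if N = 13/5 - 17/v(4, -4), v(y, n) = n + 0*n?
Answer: -1507/20 ≈ -75.350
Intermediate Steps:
v(y, n) = n (v(y, n) = n + 0 = n)
N = 137/20 (N = 13/5 - 17/(-4) = 13*(⅕) - 17*(-¼) = 13/5 + 17/4 = 137/20 ≈ 6.8500)
(-25 + 14)*N = (-25 + 14)*(137/20) = -11*137/20 = -1507/20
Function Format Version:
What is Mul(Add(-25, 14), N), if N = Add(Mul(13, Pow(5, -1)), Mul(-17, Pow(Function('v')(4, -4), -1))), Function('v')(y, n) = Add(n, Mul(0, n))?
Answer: Rational(-1507, 20) ≈ -75.350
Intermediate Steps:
Function('v')(y, n) = n (Function('v')(y, n) = Add(n, 0) = n)
N = Rational(137, 20) (N = Add(Mul(13, Pow(5, -1)), Mul(-17, Pow(-4, -1))) = Add(Mul(13, Rational(1, 5)), Mul(-17, Rational(-1, 4))) = Add(Rational(13, 5), Rational(17, 4)) = Rational(137, 20) ≈ 6.8500)
Mul(Add(-25, 14), N) = Mul(Add(-25, 14), Rational(137, 20)) = Mul(-11, Rational(137, 20)) = Rational(-1507, 20)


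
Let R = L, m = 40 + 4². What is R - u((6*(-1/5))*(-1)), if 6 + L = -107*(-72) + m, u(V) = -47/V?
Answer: 46759/6 ≈ 7793.2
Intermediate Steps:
m = 56 (m = 40 + 16 = 56)
L = 7754 (L = -6 + (-107*(-72) + 56) = -6 + (7704 + 56) = -6 + 7760 = 7754)
R = 7754
R - u((6*(-1/5))*(-1)) = 7754 - (-47)/((6*(-1/5))*(-1)) = 7754 - (-47)/((6*(-1*⅕))*(-1)) = 7754 - (-47)/((6*(-⅕))*(-1)) = 7754 - (-47)/((-6/5*(-1))) = 7754 - (-47)/6/5 = 7754 - (-47)*5/6 = 7754 - 1*(-235/6) = 7754 + 235/6 = 46759/6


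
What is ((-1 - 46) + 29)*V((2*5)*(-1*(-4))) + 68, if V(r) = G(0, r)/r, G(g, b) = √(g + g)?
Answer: 68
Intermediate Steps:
G(g, b) = √2*√g (G(g, b) = √(2*g) = √2*√g)
V(r) = 0 (V(r) = (√2*√0)/r = (√2*0)/r = 0/r = 0)
((-1 - 46) + 29)*V((2*5)*(-1*(-4))) + 68 = ((-1 - 46) + 29)*0 + 68 = (-47 + 29)*0 + 68 = -18*0 + 68 = 0 + 68 = 68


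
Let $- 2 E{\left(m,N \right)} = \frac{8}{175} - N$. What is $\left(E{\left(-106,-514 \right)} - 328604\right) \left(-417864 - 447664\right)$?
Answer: $\frac{49811724093512}{175} \approx 2.8464 \cdot 10^{11}$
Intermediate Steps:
$E{\left(m,N \right)} = - \frac{4}{175} + \frac{N}{2}$ ($E{\left(m,N \right)} = - \frac{\frac{8}{175} - N}{2} = - \frac{4}{175} + \frac{N}{2}$)
$\left(E{\left(-106,-514 \right)} - 328604\right) \left(-417864 - 447664\right) = \left(\left(- \frac{4}{175} + \frac{1}{2} \left(-514\right)\right) - 328604\right) \left(-417864 - 447664\right) = \left(\left(- \frac{4}{175} - 257\right) - 328604\right) \left(-865528\right) = \left(- \frac{44979}{175} - 328604\right) \left(-865528\right) = \left(- \frac{57550679}{175}\right) \left(-865528\right) = \frac{49811724093512}{175}$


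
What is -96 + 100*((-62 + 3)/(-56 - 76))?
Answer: -1693/33 ≈ -51.303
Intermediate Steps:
-96 + 100*((-62 + 3)/(-56 - 76)) = -96 + 100*(-59/(-132)) = -96 + 100*(-59*(-1/132)) = -96 + 100*(59/132) = -96 + 1475/33 = -1693/33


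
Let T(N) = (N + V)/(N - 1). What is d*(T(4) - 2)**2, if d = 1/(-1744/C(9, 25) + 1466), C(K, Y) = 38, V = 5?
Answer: 19/26982 ≈ 0.00070417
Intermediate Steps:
T(N) = (5 + N)/(-1 + N) (T(N) = (N + 5)/(N - 1) = (5 + N)/(-1 + N))
d = 19/26982 (d = 1/(-1744/38 + 1466) = 1/(-1744*1/38 + 1466) = 1/(-872/19 + 1466) = 1/(26982/19) = 19/26982 ≈ 0.00070417)
d*(T(4) - 2)**2 = 19*((5 + 4)/(-1 + 4) - 2)**2/26982 = 19*(9/3 - 2)**2/26982 = 19*((1/3)*9 - 2)**2/26982 = 19*(3 - 2)**2/26982 = (19/26982)*1**2 = (19/26982)*1 = 19/26982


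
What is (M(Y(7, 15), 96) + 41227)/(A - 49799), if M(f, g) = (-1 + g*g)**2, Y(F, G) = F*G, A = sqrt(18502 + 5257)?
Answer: -2115398076074/1239958321 - 42478726*sqrt(23759)/1239958321 ≈ -1711.3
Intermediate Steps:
A = sqrt(23759) ≈ 154.14
M(f, g) = (-1 + g**2)**2
(M(Y(7, 15), 96) + 41227)/(A - 49799) = ((-1 + 96**2)**2 + 41227)/(sqrt(23759) - 49799) = ((-1 + 9216)**2 + 41227)/(-49799 + sqrt(23759)) = (9215**2 + 41227)/(-49799 + sqrt(23759)) = (84916225 + 41227)/(-49799 + sqrt(23759)) = 84957452/(-49799 + sqrt(23759))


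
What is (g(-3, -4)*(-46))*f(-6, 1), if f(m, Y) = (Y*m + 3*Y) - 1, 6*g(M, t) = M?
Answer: -92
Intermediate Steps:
g(M, t) = M/6
f(m, Y) = -1 + 3*Y + Y*m (f(m, Y) = (3*Y + Y*m) - 1 = -1 + 3*Y + Y*m)
(g(-3, -4)*(-46))*f(-6, 1) = (((⅙)*(-3))*(-46))*(-1 + 3*1 + 1*(-6)) = (-½*(-46))*(-1 + 3 - 6) = 23*(-4) = -92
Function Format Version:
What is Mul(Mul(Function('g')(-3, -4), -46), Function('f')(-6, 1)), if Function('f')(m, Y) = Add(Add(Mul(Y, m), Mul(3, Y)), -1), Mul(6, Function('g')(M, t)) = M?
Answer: -92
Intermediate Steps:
Function('g')(M, t) = Mul(Rational(1, 6), M)
Function('f')(m, Y) = Add(-1, Mul(3, Y), Mul(Y, m)) (Function('f')(m, Y) = Add(Add(Mul(3, Y), Mul(Y, m)), -1) = Add(-1, Mul(3, Y), Mul(Y, m)))
Mul(Mul(Function('g')(-3, -4), -46), Function('f')(-6, 1)) = Mul(Mul(Mul(Rational(1, 6), -3), -46), Add(-1, Mul(3, 1), Mul(1, -6))) = Mul(Mul(Rational(-1, 2), -46), Add(-1, 3, -6)) = Mul(23, -4) = -92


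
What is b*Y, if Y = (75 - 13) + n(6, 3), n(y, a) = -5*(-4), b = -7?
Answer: -574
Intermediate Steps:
n(y, a) = 20
Y = 82 (Y = (75 - 13) + 20 = 62 + 20 = 82)
b*Y = -7*82 = -574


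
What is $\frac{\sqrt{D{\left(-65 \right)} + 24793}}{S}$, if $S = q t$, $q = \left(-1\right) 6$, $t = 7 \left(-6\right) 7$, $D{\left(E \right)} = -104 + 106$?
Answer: $\frac{\sqrt{2755}}{588} \approx 0.089265$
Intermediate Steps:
$D{\left(E \right)} = 2$
$t = -294$ ($t = \left(-42\right) 7 = -294$)
$q = -6$
$S = 1764$ ($S = \left(-6\right) \left(-294\right) = 1764$)
$\frac{\sqrt{D{\left(-65 \right)} + 24793}}{S} = \frac{\sqrt{2 + 24793}}{1764} = \sqrt{24795} \cdot \frac{1}{1764} = 3 \sqrt{2755} \cdot \frac{1}{1764} = \frac{\sqrt{2755}}{588}$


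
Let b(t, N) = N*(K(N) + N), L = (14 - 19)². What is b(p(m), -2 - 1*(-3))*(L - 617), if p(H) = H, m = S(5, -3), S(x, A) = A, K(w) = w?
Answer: -1184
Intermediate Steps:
m = -3
L = 25 (L = (-5)² = 25)
b(t, N) = 2*N² (b(t, N) = N*(N + N) = N*(2*N) = 2*N²)
b(p(m), -2 - 1*(-3))*(L - 617) = (2*(-2 - 1*(-3))²)*(25 - 617) = (2*(-2 + 3)²)*(-592) = (2*1²)*(-592) = (2*1)*(-592) = 2*(-592) = -1184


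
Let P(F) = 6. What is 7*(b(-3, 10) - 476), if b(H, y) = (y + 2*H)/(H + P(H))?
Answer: -9968/3 ≈ -3322.7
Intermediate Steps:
b(H, y) = (y + 2*H)/(6 + H) (b(H, y) = (y + 2*H)/(H + 6) = (y + 2*H)/(6 + H))
7*(b(-3, 10) - 476) = 7*((10 + 2*(-3))/(6 - 3) - 476) = 7*((10 - 6)/3 - 476) = 7*((1/3)*4 - 476) = 7*(4/3 - 476) = 7*(-1424/3) = -9968/3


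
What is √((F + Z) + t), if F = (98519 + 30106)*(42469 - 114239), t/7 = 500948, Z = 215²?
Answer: I*√9227863389 ≈ 96062.0*I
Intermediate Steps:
Z = 46225
t = 3506636 (t = 7*500948 = 3506636)
F = -9231416250 (F = 128625*(-71770) = -9231416250)
√((F + Z) + t) = √((-9231416250 + 46225) + 3506636) = √(-9231370025 + 3506636) = √(-9227863389) = I*√9227863389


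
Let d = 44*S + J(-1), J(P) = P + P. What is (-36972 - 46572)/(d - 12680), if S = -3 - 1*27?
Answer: 41772/7001 ≈ 5.9666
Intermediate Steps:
S = -30 (S = -3 - 27 = -30)
J(P) = 2*P
d = -1322 (d = 44*(-30) + 2*(-1) = -1320 - 2 = -1322)
(-36972 - 46572)/(d - 12680) = (-36972 - 46572)/(-1322 - 12680) = -83544/(-14002) = -83544*(-1/14002) = 41772/7001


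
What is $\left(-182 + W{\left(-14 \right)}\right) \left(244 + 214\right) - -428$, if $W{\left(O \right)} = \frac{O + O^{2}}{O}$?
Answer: $-88882$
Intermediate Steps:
$W{\left(O \right)} = \frac{O + O^{2}}{O}$
$\left(-182 + W{\left(-14 \right)}\right) \left(244 + 214\right) - -428 = \left(-182 + \left(1 - 14\right)\right) \left(244 + 214\right) - -428 = \left(-182 - 13\right) 458 + 428 = \left(-195\right) 458 + 428 = -89310 + 428 = -88882$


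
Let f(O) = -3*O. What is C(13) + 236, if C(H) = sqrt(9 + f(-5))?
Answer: 236 + 2*sqrt(6) ≈ 240.90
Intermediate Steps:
C(H) = 2*sqrt(6) (C(H) = sqrt(9 - 3*(-5)) = sqrt(9 + 15) = sqrt(24) = 2*sqrt(6))
C(13) + 236 = 2*sqrt(6) + 236 = 236 + 2*sqrt(6)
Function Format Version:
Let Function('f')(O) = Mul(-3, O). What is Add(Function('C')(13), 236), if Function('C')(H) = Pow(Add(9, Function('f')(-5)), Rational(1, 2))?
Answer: Add(236, Mul(2, Pow(6, Rational(1, 2)))) ≈ 240.90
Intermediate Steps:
Function('C')(H) = Mul(2, Pow(6, Rational(1, 2))) (Function('C')(H) = Pow(Add(9, Mul(-3, -5)), Rational(1, 2)) = Pow(Add(9, 15), Rational(1, 2)) = Pow(24, Rational(1, 2)) = Mul(2, Pow(6, Rational(1, 2))))
Add(Function('C')(13), 236) = Add(Mul(2, Pow(6, Rational(1, 2))), 236) = Add(236, Mul(2, Pow(6, Rational(1, 2))))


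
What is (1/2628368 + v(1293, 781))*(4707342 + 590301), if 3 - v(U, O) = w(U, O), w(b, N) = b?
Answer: -17962160378947317/2628368 ≈ -6.8340e+9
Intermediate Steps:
v(U, O) = 3 - U
(1/2628368 + v(1293, 781))*(4707342 + 590301) = (1/2628368 + (3 - 1*1293))*(4707342 + 590301) = (1/2628368 + (3 - 1293))*5297643 = (1/2628368 - 1290)*5297643 = -3390594719/2628368*5297643 = -17962160378947317/2628368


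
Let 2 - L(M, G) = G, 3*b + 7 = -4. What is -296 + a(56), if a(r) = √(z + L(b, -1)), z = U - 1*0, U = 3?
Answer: -296 + √6 ≈ -293.55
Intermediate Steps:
b = -11/3 (b = -7/3 + (⅓)*(-4) = -7/3 - 4/3 = -11/3 ≈ -3.6667)
L(M, G) = 2 - G
z = 3 (z = 3 - 1*0 = 3 + 0 = 3)
a(r) = √6 (a(r) = √(3 + (2 - 1*(-1))) = √(3 + (2 + 1)) = √(3 + 3) = √6)
-296 + a(56) = -296 + √6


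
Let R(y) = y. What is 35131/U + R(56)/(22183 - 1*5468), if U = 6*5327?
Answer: 589004537/534244830 ≈ 1.1025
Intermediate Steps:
U = 31962
35131/U + R(56)/(22183 - 1*5468) = 35131/31962 + 56/(22183 - 1*5468) = 35131*(1/31962) + 56/(22183 - 5468) = 35131/31962 + 56/16715 = 589004537/534244830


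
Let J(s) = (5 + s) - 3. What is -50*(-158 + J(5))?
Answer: 7550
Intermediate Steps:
J(s) = 2 + s
-50*(-158 + J(5)) = -50*(-158 + (2 + 5)) = -50*(-158 + 7) = -50*(-151) = 7550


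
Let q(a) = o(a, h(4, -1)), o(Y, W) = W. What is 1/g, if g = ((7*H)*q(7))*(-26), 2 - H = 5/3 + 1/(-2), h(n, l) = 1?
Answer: -3/455 ≈ -0.0065934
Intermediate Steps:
H = ⅚ (H = 2 - (5/3 + 1/(-2)) = 2 - (5*(⅓) + 1*(-½)) = 2 - (5/3 - ½) = 2 - 1*7/6 = 2 - 7/6 = ⅚ ≈ 0.83333)
q(a) = 1
g = -455/3 (g = ((7*(⅚))*1)*(-26) = ((35/6)*1)*(-26) = (35/6)*(-26) = -455/3 ≈ -151.67)
1/g = 1/(-455/3) = -3/455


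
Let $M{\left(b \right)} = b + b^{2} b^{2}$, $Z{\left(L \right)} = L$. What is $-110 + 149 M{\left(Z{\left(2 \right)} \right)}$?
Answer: $2572$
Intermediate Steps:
$M{\left(b \right)} = b + b^{4}$
$-110 + 149 M{\left(Z{\left(2 \right)} \right)} = -110 + 149 \left(2 + 2^{4}\right) = -110 + 149 \left(2 + 16\right) = -110 + 149 \cdot 18 = -110 + 2682 = 2572$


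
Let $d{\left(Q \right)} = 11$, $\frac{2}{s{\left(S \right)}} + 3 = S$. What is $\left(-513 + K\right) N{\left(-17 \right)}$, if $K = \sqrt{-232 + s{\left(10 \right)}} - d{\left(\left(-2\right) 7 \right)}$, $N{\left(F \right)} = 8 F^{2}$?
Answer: $-1211488 + \frac{2312 i \sqrt{11354}}{7} \approx -1.2115 \cdot 10^{6} + 35194.0 i$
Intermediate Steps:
$s{\left(S \right)} = \frac{2}{-3 + S}$
$K = -11 + \frac{i \sqrt{11354}}{7}$ ($K = \sqrt{-232 + \frac{2}{-3 + 10}} - 11 = \sqrt{-232 + \frac{2}{7}} - 11 = \sqrt{- \frac{1622}{7}} - 11 = \frac{i \sqrt{11354}}{7} - 11 = -11 + \frac{i \sqrt{11354}}{7} \approx -11.0 + 15.222 i$)
$\left(-513 + K\right) N{\left(-17 \right)} = \left(-513 - \left(11 - \frac{i \sqrt{11354}}{7}\right)\right) 8 \left(-17\right)^{2} = \left(-524 + \frac{i \sqrt{11354}}{7}\right) 8 \cdot 289 = \left(-524 + \frac{i \sqrt{11354}}{7}\right) 2312 = -1211488 + \frac{2312 i \sqrt{11354}}{7}$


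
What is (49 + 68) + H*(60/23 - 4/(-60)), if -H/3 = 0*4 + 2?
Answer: 11609/115 ≈ 100.95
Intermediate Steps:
H = -6 (H = -3*(0*4 + 2) = -3*(0 + 2) = -3*2 = -6)
(49 + 68) + H*(60/23 - 4/(-60)) = (49 + 68) - 6*(60/23 - 4/(-60)) = 117 - 6*(60*(1/23) - 4*(-1/60)) = 117 - 6*(60/23 + 1/15) = 117 - 6*923/345 = 117 - 1846/115 = 11609/115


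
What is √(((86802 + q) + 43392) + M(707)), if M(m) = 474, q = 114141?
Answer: 3*√27201 ≈ 494.78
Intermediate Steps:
√(((86802 + q) + 43392) + M(707)) = √(((86802 + 114141) + 43392) + 474) = √((200943 + 43392) + 474) = √(244335 + 474) = √244809 = 3*√27201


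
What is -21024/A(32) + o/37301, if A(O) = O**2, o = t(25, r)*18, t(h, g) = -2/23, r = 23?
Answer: -563656563/27453536 ≈ -20.531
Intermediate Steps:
t(h, g) = -2/23 (t(h, g) = -2*1/23 = -2/23)
o = -36/23 (o = -2/23*18 = -36/23 ≈ -1.5652)
-21024/A(32) + o/37301 = -21024/(32**2) - 36/23/37301 = -21024/1024 - 36/23*1/37301 = -21024*1/1024 - 36/857923 = -657/32 - 36/857923 = -563656563/27453536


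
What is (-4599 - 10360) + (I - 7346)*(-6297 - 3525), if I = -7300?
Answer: 143838053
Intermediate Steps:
(-4599 - 10360) + (I - 7346)*(-6297 - 3525) = (-4599 - 10360) + (-7300 - 7346)*(-6297 - 3525) = -14959 - 14646*(-9822) = -14959 + 143853012 = 143838053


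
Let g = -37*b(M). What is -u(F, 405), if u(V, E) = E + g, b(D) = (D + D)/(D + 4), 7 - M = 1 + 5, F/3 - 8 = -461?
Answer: -1951/5 ≈ -390.20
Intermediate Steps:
F = -1359 (F = 24 + 3*(-461) = 24 - 1383 = -1359)
M = 1 (M = 7 - (1 + 5) = 7 - 1*6 = 7 - 6 = 1)
b(D) = 2*D/(4 + D) (b(D) = (2*D)/(4 + D) = 2*D/(4 + D))
g = -74/5 (g = -74/(4 + 1) = -74/5 ≈ -14.800)
u(V, E) = -74/5 + E (u(V, E) = E - 74/5 = -74/5 + E)
-u(F, 405) = -(-74/5 + 405) = -1*1951/5 = -1951/5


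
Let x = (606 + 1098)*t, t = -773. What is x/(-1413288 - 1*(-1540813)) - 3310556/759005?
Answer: -284386793572/19358422525 ≈ -14.691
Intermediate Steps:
x = -1317192 (x = (606 + 1098)*(-773) = 1704*(-773) = -1317192)
x/(-1413288 - 1*(-1540813)) - 3310556/759005 = -1317192/(-1413288 - 1*(-1540813)) - 3310556/759005 = -1317192/(-1413288 + 1540813) - 3310556*1/759005 = -1317192/127525 - 3310556/759005 = -284386793572/19358422525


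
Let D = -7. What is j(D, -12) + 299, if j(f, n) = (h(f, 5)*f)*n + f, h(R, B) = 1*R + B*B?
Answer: 1804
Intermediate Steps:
h(R, B) = R + B²
j(f, n) = f + f*n*(25 + f) (j(f, n) = ((f + 5²)*f)*n + f = ((f + 25)*f)*n + f = ((25 + f)*f)*n + f = (f*(25 + f))*n + f = f*n*(25 + f) + f = f + f*n*(25 + f))
j(D, -12) + 299 = -7*(1 - 12*(25 - 7)) + 299 = -7*(1 - 12*18) + 299 = -7*(1 - 216) + 299 = -7*(-215) + 299 = 1505 + 299 = 1804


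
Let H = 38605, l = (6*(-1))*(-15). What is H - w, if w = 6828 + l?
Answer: 31687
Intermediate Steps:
l = 90 (l = -6*(-15) = 90)
w = 6918 (w = 6828 + 90 = 6918)
H - w = 38605 - 1*6918 = 38605 - 6918 = 31687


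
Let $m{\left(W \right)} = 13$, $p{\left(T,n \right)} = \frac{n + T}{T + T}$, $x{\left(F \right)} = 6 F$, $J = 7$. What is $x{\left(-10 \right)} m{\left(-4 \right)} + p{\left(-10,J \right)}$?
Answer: $- \frac{15597}{20} \approx -779.85$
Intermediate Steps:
$p{\left(T,n \right)} = \frac{T + n}{2 T}$
$x{\left(-10 \right)} m{\left(-4 \right)} + p{\left(-10,J \right)} = 6 \left(-10\right) 13 + \frac{-10 + 7}{2 \left(-10\right)} = \left(-60\right) 13 + \frac{1}{2} \left(- \frac{1}{10}\right) \left(-3\right) = -780 + \frac{3}{20} = - \frac{15597}{20}$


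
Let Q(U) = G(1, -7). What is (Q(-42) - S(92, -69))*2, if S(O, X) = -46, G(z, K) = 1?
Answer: 94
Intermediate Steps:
Q(U) = 1
(Q(-42) - S(92, -69))*2 = (1 - 1*(-46))*2 = (1 + 46)*2 = 47*2 = 94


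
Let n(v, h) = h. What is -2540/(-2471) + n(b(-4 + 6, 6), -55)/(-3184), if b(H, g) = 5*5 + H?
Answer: 8223265/7867664 ≈ 1.0452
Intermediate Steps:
b(H, g) = 25 + H
-2540/(-2471) + n(b(-4 + 6, 6), -55)/(-3184) = -2540/(-2471) - 55/(-3184) = -2540*(-1/2471) - 55*(-1/3184) = 2540/2471 + 55/3184 = 8223265/7867664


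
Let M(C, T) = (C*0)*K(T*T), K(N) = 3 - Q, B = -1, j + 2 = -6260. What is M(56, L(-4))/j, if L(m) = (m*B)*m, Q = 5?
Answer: 0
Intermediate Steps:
j = -6262 (j = -2 - 6260 = -6262)
L(m) = -m² (L(m) = (m*(-1))*m = (-m)*m = -m²)
K(N) = -2 (K(N) = 3 - 1*5 = 3 - 5 = -2)
M(C, T) = 0 (M(C, T) = (C*0)*(-2) = 0*(-2) = 0)
M(56, L(-4))/j = 0/(-6262) = 0*(-1/6262) = 0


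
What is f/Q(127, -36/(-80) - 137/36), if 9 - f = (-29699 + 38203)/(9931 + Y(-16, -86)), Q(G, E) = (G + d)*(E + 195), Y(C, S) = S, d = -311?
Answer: -102987/446348672 ≈ -0.00023073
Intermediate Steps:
Q(G, E) = (-311 + G)*(195 + E) (Q(G, E) = (G - 311)*(E + 195) = (-311 + G)*(195 + E))
f = 80101/9845 (f = 9 - (-29699 + 38203)/(9931 - 86) = 9 - 8504/9845 = 80101/9845 ≈ 8.1362)
f/Q(127, -36/(-80) - 137/36) = 80101/(9845*(-60645 - 311*(-36/(-80) - 137/36) + 195*127 + (-36/(-80) - 137/36)*127)) = 80101/(9845*(-60645 - 311*(-36*(-1/80) - 137*1/36) + 24765 + (-36*(-1/80) - 137*1/36)*127)) = 80101/(9845*(-60645 - 311*(9/20 - 137/36) + 24765 + (9/20 - 137/36)*127)) = 80101/(9845*(-60645 - 311*(-151/45) + 24765 - 151/45*127)) = 80101/(9845*(-60645 + 46961/45 + 24765 - 19177/45)) = 80101/(9845*(-1586816/45)) = (80101/9845)*(-45/1586816) = -102987/446348672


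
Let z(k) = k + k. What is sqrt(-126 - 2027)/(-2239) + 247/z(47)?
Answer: 247/94 - I*sqrt(2153)/2239 ≈ 2.6277 - 0.020724*I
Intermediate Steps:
z(k) = 2*k
sqrt(-126 - 2027)/(-2239) + 247/z(47) = sqrt(-126 - 2027)/(-2239) + 247/((2*47)) = sqrt(-2153)*(-1/2239) + 247/94 = (I*sqrt(2153))*(-1/2239) + 247*(1/94) = -I*sqrt(2153)/2239 + 247/94 = 247/94 - I*sqrt(2153)/2239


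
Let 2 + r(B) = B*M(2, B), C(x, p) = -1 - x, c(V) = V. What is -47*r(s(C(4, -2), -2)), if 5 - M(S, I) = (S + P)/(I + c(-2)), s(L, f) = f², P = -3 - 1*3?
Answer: -1222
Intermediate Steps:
P = -6 (P = -3 - 3 = -6)
M(S, I) = 5 - (-6 + S)/(-2 + I) (M(S, I) = 5 - (S - 6)/(I - 2) = 5 - (-6 + S)/(-2 + I))
r(B) = -2 + B*(-6 + 5*B)/(-2 + B) (r(B) = -2 + B*((-4 - 1*2 + 5*B)/(-2 + B)) = -2 + B*((-4 - 2 + 5*B)/(-2 + B)) = -2 + B*((-6 + 5*B)/(-2 + B)) = -2 + B*(-6 + 5*B)/(-2 + B))
-47*r(s(C(4, -2), -2)) = -47*(4 - 8*(-2)² + 5*((-2)²)²)/(-2 + (-2)²) = -47*(4 - 8*4 + 5*4²)/(-2 + 4) = -47*(4 - 32 + 5*16)/2 = -47*(4 - 32 + 80)/2 = -47*52/2 = -47*26 = -1222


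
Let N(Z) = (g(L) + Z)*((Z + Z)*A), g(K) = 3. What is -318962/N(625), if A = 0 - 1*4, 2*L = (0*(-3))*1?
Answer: 159481/1570000 ≈ 0.10158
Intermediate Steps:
L = 0 (L = ((0*(-3))*1)/2 = (0*1)/2 = (½)*0 = 0)
A = -4 (A = 0 - 4 = -4)
N(Z) = -8*Z*(3 + Z) (N(Z) = (3 + Z)*((Z + Z)*(-4)) = (3 + Z)*((2*Z)*(-4)) = (3 + Z)*(-8*Z) = -8*Z*(3 + Z))
-318962/N(625) = -318962*(-1/(5000*(3 + 625))) = -318962/((-8*625*628)) = -318962/(-3140000) = -318962*(-1/3140000) = 159481/1570000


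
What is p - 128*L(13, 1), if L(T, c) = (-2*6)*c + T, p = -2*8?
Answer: -144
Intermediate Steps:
p = -16
L(T, c) = T - 12*c (L(T, c) = -12*c + T = T - 12*c)
p - 128*L(13, 1) = -16 - 128*(13 - 12*1) = -16 - 128*(13 - 12) = -16 - 128*1 = -16 - 128 = -144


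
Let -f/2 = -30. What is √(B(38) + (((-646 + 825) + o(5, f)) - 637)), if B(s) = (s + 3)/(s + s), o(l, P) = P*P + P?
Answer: √4624467/38 ≈ 56.591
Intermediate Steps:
f = 60 (f = -2*(-30) = 60)
o(l, P) = P + P² (o(l, P) = P² + P = P + P²)
B(s) = (3 + s)/(2*s) (B(s) = (3 + s)/((2*s)) = (3 + s)*(1/(2*s)) = (3 + s)/(2*s))
√(B(38) + (((-646 + 825) + o(5, f)) - 637)) = √((½)*(3 + 38)/38 + (((-646 + 825) + 60*(1 + 60)) - 637)) = √((½)*(1/38)*41 + ((179 + 60*61) - 637)) = √(41/76 + ((179 + 3660) - 637)) = √(41/76 + (3839 - 637)) = √(41/76 + 3202) = √(243393/76) = √4624467/38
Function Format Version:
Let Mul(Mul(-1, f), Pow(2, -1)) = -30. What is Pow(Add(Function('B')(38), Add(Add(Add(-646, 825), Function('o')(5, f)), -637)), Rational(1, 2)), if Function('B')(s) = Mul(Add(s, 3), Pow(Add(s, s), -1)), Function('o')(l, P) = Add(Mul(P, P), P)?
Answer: Mul(Rational(1, 38), Pow(4624467, Rational(1, 2))) ≈ 56.591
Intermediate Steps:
f = 60 (f = Mul(-2, -30) = 60)
Function('o')(l, P) = Add(P, Pow(P, 2)) (Function('o')(l, P) = Add(Pow(P, 2), P) = Add(P, Pow(P, 2)))
Function('B')(s) = Mul(Rational(1, 2), Pow(s, -1), Add(3, s)) (Function('B')(s) = Mul(Add(3, s), Pow(Mul(2, s), -1)) = Mul(Add(3, s), Mul(Rational(1, 2), Pow(s, -1))) = Mul(Rational(1, 2), Pow(s, -1), Add(3, s)))
Pow(Add(Function('B')(38), Add(Add(Add(-646, 825), Function('o')(5, f)), -637)), Rational(1, 2)) = Pow(Add(Mul(Rational(1, 2), Pow(38, -1), Add(3, 38)), Add(Add(Add(-646, 825), Mul(60, Add(1, 60))), -637)), Rational(1, 2)) = Pow(Add(Mul(Rational(1, 2), Rational(1, 38), 41), Add(Add(179, Mul(60, 61)), -637)), Rational(1, 2)) = Pow(Add(Rational(41, 76), Add(Add(179, 3660), -637)), Rational(1, 2)) = Pow(Add(Rational(41, 76), Add(3839, -637)), Rational(1, 2)) = Pow(Add(Rational(41, 76), 3202), Rational(1, 2)) = Pow(Rational(243393, 76), Rational(1, 2)) = Mul(Rational(1, 38), Pow(4624467, Rational(1, 2)))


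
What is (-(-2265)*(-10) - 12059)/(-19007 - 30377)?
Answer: 34709/49384 ≈ 0.70284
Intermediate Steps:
(-(-2265)*(-10) - 12059)/(-19007 - 30377) = (-2265*10 - 12059)/(-49384) = (-22650 - 12059)*(-1/49384) = -34709*(-1/49384) = 34709/49384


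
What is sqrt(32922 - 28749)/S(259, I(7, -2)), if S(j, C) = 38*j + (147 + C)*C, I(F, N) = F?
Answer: sqrt(4173)/10920 ≈ 0.0059156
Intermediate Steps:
S(j, C) = 38*j + C*(147 + C)
sqrt(32922 - 28749)/S(259, I(7, -2)) = sqrt(32922 - 28749)/(7**2 + 38*259 + 147*7) = sqrt(4173)/(49 + 9842 + 1029) = sqrt(4173)/10920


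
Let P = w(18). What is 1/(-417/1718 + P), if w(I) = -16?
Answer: -1718/27905 ≈ -0.061566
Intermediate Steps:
P = -16
1/(-417/1718 + P) = 1/(-417/1718 - 16) = 1/(-27905/1718) = -1718/27905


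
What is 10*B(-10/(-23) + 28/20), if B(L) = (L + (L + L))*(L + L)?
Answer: 534252/2645 ≈ 201.99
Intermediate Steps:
B(L) = 6*L**2 (B(L) = (L + 2*L)*(2*L) = (3*L)*(2*L) = 6*L**2)
10*B(-10/(-23) + 28/20) = 10*(6*(-10/(-23) + 28/20)**2) = 10*(6*(-10*(-1/23) + 28*(1/20))**2) = 10*(6*(10/23 + 7/5)**2) = 10*(6*(211/115)**2) = 10*(6*(44521/13225)) = 10*(267126/13225) = 534252/2645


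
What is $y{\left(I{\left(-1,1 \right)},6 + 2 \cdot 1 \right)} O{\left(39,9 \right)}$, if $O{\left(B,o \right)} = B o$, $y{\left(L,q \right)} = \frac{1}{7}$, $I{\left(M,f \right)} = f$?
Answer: $\frac{351}{7} \approx 50.143$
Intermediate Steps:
$y{\left(L,q \right)} = \frac{1}{7}$
$y{\left(I{\left(-1,1 \right)},6 + 2 \cdot 1 \right)} O{\left(39,9 \right)} = \frac{39 \cdot 9}{7} = \frac{1}{7} \cdot 351 = \frac{351}{7}$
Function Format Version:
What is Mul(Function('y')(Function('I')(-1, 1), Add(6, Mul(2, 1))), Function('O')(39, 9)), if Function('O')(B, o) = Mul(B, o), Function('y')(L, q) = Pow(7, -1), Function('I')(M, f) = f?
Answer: Rational(351, 7) ≈ 50.143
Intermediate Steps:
Function('y')(L, q) = Rational(1, 7)
Mul(Function('y')(Function('I')(-1, 1), Add(6, Mul(2, 1))), Function('O')(39, 9)) = Mul(Rational(1, 7), Mul(39, 9)) = Mul(Rational(1, 7), 351) = Rational(351, 7)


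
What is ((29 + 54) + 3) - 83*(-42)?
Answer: 3572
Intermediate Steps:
((29 + 54) + 3) - 83*(-42) = (83 + 3) + 3486 = 86 + 3486 = 3572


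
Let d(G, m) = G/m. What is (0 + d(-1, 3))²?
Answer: ⅑ ≈ 0.11111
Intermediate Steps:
(0 + d(-1, 3))² = (0 - 1/3)² = (0 - 1*⅓)² = (0 - ⅓)² = (-⅓)² = ⅑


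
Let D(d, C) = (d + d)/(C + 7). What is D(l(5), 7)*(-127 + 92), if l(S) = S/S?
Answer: -5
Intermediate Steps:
l(S) = 1
D(d, C) = 2*d/(7 + C) (D(d, C) = (2*d)/(7 + C) = 2*d/(7 + C))
D(l(5), 7)*(-127 + 92) = (2*1/(7 + 7))*(-127 + 92) = (2*1/14)*(-35) = (2*1*(1/14))*(-35) = (1/7)*(-35) = -5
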